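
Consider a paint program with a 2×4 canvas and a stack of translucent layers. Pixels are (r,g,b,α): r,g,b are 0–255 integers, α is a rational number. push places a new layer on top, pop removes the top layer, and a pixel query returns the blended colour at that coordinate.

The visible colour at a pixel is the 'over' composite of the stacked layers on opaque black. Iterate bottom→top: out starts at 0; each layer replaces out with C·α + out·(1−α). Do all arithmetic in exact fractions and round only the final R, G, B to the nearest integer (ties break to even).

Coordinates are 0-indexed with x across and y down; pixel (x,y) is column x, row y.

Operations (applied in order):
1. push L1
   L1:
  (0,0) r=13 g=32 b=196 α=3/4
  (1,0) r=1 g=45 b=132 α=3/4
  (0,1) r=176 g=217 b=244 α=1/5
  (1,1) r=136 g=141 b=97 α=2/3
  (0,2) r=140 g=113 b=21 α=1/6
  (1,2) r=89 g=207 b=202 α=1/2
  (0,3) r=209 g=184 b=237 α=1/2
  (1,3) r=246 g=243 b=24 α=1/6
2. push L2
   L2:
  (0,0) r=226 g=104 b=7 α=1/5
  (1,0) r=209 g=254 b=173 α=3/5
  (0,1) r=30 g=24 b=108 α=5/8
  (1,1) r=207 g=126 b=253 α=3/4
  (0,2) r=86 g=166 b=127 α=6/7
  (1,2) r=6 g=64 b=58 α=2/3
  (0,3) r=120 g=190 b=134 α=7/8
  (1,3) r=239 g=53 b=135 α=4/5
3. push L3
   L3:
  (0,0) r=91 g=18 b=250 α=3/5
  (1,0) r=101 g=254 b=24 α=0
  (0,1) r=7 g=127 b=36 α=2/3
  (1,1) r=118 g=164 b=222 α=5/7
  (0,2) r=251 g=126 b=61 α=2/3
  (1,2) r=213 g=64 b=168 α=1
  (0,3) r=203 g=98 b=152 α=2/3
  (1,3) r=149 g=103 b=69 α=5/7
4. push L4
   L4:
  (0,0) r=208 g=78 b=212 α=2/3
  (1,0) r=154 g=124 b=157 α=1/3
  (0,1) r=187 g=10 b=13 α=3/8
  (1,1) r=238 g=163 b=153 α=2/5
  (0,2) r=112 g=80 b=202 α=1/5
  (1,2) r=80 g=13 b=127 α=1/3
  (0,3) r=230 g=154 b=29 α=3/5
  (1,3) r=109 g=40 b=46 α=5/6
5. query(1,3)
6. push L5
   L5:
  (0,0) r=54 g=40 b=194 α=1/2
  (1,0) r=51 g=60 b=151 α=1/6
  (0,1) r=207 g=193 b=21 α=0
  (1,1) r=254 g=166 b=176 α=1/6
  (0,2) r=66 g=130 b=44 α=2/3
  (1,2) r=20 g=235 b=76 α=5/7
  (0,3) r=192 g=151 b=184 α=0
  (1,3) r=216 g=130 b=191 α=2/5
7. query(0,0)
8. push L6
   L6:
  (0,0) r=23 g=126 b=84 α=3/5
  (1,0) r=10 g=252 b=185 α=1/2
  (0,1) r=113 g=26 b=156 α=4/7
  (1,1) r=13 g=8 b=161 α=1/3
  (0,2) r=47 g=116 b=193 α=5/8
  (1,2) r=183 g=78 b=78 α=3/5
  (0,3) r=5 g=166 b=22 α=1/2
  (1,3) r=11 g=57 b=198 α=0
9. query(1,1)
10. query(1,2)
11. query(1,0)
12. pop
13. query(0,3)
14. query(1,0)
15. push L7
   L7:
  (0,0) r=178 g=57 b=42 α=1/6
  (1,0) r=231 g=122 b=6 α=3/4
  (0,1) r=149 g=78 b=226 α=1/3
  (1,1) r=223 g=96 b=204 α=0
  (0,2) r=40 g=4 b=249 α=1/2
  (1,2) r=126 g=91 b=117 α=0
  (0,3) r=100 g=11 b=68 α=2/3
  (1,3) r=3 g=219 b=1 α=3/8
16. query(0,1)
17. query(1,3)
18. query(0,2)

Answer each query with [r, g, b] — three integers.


(1,3) stack=L1,L2,L3,L4; from [0,0,0]:
L1 α=1/6: [41, 81/2, 4]
L2 α=4/5: [997/5, 101/2, 544/5]
L3 α=5/7: [817/5, 88, 2813/35]
L4 α=5/6: [1771/15, 48, 3621/70]
= [118, 48, 52]

(0,0) stack=L1,L2,L3,L4,L5; from [0,0,0]:
L1 α=3/4: [39/4, 24, 147]
L2 α=1/5: [53, 40, 119]
L3 α=3/5: [379/5, 134/5, 988/5]
L4 α=2/3: [2459/15, 914/15, 1036/5]
L5 α=1/2: [3269/30, 757/15, 1003/5]
= [109, 50, 201]

at x=1,y=1 over L1,L2,L3,L4,L5,L6:
L1 α=2/3: [272/3, 94, 194/3]
L2 α=3/4: [2135/12, 118, 2471/12]
L3 α=5/7: [5675/42, 1056/7, 9131/42]
L4 α=2/5: [12339/70, 1090/7, 2683/14]
L5 α=1/6: [15895/84, 1102/7, 5293/28]
L6 α=1/3: [16441/126, 2260/21, 7547/42]
= [130, 108, 180]

query (1,2) [L1,L2,L3,L4,L5,L6] — begin 0,0,0
after L1 α=1/2: [89/2, 207/2, 101]
after L2 α=2/3: [113/6, 463/6, 217/3]
after L3 α=1: [213, 64, 168]
after L4 α=1/3: [506/3, 47, 463/3]
after L5 α=5/7: [1312/21, 1269/7, 2066/21]
after L6 α=3/5: [14153/105, 4176/35, 9046/105]
rounded: [135, 119, 86]

at x=1,y=0 over L1,L2,L3,L4,L5,L6:
after L1 α=3/4: [3/4, 135/4, 99]
after L2 α=3/5: [1257/10, 1659/10, 717/5]
after L3 α=0: [1257/10, 1659/10, 717/5]
after L4 α=1/3: [2027/15, 2279/15, 2219/15]
after L5 α=1/6: [1090/9, 2459/18, 1336/9]
after L6 α=1/2: [590/9, 6995/36, 3001/18]
= [66, 194, 167]

query (0,3) [L1,L2,L3,L4,L5] — begin 0,0,0
after L1 α=1/2: [209/2, 92, 237/2]
after L2 α=7/8: [1889/16, 711/4, 2113/16]
after L3 α=2/3: [2795/16, 1495/12, 6977/48]
after L4 α=3/5: [1663/8, 4267/30, 1813/24]
after L5 α=0: [1663/8, 4267/30, 1813/24]
rounded: [208, 142, 76]

at x=1,y=0 over L1,L2,L3,L4,L5:
L1 α=3/4: [3/4, 135/4, 99]
L2 α=3/5: [1257/10, 1659/10, 717/5]
L3 α=0: [1257/10, 1659/10, 717/5]
L4 α=1/3: [2027/15, 2279/15, 2219/15]
L5 α=1/6: [1090/9, 2459/18, 1336/9]
rounded: [121, 137, 148]

(0,1) stack=L1,L2,L3,L4,L5,L7; from [0,0,0]:
L1 α=1/5: [176/5, 217/5, 244/5]
L2 α=5/8: [639/20, 1251/40, 429/5]
L3 α=2/3: [919/60, 11411/120, 263/5]
L4 α=3/8: [7651/96, 12131/192, 151/4]
L5 α=0: [7651/96, 12131/192, 151/4]
L7 α=1/3: [14803/144, 19619/288, 201/2]
= [103, 68, 100]

query (1,3) [L1,L2,L3,L4,L5,L7] — begin 0,0,0
+L1 (α=1/6) → [41, 81/2, 4]
+L2 (α=4/5) → [997/5, 101/2, 544/5]
+L3 (α=5/7) → [817/5, 88, 2813/35]
+L4 (α=5/6) → [1771/15, 48, 3621/70]
+L5 (α=2/5) → [3931/25, 404/5, 37603/350]
+L7 (α=3/8) → [497/5, 1061/8, 37813/560]
= [99, 133, 68]

at x=0,y=2 over L1,L2,L3,L4,L5,L7:
+L1 (α=1/6) → [70/3, 113/6, 7/2]
+L2 (α=6/7) → [1618/21, 6089/42, 1531/14]
+L3 (α=2/3) → [12160/63, 16673/126, 3239/42]
+L4 (α=1/5) → [55696/315, 38386/315, 2144/21]
+L5 (α=2/3) → [97276/945, 120286/945, 3992/63]
+L7 (α=1/2) → [67538/945, 62033/945, 19679/126]
= [71, 66, 156]


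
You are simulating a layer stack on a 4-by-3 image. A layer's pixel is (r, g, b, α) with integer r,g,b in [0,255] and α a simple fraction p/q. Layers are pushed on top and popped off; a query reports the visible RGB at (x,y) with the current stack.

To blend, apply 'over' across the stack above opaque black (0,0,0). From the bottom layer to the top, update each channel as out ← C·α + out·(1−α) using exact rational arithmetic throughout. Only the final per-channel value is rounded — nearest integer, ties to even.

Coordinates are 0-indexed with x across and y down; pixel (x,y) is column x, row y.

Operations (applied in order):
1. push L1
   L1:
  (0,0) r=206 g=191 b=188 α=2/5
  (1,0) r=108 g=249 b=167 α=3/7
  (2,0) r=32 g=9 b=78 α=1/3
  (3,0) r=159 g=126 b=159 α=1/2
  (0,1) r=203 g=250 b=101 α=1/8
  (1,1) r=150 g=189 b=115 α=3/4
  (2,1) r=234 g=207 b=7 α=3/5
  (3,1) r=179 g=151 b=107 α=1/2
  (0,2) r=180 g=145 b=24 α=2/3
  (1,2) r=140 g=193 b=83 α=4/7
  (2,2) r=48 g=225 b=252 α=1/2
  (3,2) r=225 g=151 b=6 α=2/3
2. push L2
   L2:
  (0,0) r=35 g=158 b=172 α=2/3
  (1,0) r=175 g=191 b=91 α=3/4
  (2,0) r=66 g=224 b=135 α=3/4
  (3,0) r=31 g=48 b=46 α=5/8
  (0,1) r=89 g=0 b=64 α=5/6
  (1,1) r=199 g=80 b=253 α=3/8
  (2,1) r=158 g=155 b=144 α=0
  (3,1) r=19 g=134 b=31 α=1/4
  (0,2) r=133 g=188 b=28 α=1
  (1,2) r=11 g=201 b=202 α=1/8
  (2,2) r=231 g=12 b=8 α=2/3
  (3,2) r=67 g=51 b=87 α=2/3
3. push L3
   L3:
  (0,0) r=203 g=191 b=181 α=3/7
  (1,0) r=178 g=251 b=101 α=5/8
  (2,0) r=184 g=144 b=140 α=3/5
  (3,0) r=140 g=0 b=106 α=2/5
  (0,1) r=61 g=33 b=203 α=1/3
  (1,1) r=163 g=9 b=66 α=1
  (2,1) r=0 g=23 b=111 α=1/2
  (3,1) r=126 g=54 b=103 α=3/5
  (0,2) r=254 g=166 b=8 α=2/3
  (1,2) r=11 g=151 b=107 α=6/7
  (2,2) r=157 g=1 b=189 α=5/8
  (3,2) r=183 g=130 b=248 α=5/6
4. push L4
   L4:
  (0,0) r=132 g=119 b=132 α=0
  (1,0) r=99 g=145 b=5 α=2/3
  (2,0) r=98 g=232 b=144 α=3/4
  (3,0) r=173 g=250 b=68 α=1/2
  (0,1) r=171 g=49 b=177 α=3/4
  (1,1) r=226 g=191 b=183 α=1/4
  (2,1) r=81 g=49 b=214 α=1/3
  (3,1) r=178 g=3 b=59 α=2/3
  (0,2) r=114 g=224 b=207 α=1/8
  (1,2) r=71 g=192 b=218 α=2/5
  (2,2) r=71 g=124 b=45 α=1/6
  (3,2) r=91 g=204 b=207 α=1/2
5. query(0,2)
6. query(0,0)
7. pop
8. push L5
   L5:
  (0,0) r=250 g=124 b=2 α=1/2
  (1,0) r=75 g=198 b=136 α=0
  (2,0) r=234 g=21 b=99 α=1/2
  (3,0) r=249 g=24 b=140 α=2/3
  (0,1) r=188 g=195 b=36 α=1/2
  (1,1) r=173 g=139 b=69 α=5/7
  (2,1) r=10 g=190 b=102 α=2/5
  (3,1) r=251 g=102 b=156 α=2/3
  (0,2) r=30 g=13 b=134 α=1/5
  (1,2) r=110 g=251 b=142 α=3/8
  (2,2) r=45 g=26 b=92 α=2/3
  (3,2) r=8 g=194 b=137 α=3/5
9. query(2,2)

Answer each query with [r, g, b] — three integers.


query (0,2) [L1,L2,L3,L4] — begin 0,0,0
after L1 α=2/3: [120, 290/3, 16]
after L2 α=1: [133, 188, 28]
after L3 α=2/3: [641/3, 520/3, 44/3]
after L4 α=1/8: [4829/24, 539/3, 929/24]
= [201, 180, 39]

(0,0) stack=L1,L2,L3,L4; from [0,0,0]:
L1 α=2/5: [412/5, 382/5, 376/5]
L2 α=2/3: [254/5, 654/5, 2096/15]
L3 α=3/7: [4061/35, 783/5, 16529/105]
L4 α=0: [4061/35, 783/5, 16529/105]
= [116, 157, 157]

query (2,2) [L1,L2,L3,L5] — begin 0,0,0
after L1 α=1/2: [24, 225/2, 126]
after L2 α=2/3: [162, 91/2, 142/3]
after L3 α=5/8: [1271/8, 283/16, 1087/8]
after L5 α=2/3: [1991/24, 1115/48, 853/8]
= [83, 23, 107]


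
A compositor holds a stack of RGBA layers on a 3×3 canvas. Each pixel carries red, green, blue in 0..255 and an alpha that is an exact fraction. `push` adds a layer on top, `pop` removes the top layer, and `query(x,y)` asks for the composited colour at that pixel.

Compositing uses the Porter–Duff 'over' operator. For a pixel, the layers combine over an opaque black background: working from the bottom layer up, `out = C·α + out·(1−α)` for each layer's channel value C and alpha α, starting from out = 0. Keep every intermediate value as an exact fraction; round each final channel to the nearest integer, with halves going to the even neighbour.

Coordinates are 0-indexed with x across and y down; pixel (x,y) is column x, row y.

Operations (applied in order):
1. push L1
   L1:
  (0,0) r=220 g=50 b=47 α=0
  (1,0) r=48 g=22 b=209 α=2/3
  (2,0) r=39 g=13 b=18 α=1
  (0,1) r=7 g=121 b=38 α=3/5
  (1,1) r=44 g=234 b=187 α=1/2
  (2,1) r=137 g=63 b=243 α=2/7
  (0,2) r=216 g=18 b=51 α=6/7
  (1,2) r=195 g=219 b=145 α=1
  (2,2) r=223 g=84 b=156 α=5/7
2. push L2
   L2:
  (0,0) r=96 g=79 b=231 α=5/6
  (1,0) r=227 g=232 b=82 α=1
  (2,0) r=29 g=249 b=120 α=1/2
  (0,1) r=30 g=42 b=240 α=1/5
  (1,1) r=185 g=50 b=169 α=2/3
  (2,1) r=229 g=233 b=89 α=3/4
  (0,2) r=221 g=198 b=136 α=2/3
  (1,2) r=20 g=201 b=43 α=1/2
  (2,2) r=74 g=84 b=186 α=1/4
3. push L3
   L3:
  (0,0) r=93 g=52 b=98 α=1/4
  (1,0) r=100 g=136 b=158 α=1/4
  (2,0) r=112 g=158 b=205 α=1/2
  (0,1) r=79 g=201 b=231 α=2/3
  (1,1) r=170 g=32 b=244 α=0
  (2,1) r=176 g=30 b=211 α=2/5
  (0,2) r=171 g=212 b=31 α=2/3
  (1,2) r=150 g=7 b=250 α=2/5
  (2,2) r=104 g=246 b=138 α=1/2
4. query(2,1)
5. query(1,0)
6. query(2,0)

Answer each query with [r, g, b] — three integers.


(2,1) stack=L1,L2,L3; from [0,0,0]:
L1 α=2/7: [274/7, 18, 486/7]
L2 α=3/4: [5083/28, 717/4, 2355/28]
L3 α=2/5: [5021/28, 2391/20, 18881/140]
= [179, 120, 135]

at x=1,y=0 over L1,L2,L3:
+L1 (α=2/3) → [32, 44/3, 418/3]
+L2 (α=1) → [227, 232, 82]
+L3 (α=1/4) → [781/4, 208, 101]
= [195, 208, 101]

at x=2,y=0 over L1,L2,L3:
+L1 (α=1) → [39, 13, 18]
+L2 (α=1/2) → [34, 131, 69]
+L3 (α=1/2) → [73, 289/2, 137]
rounded: [73, 144, 137]


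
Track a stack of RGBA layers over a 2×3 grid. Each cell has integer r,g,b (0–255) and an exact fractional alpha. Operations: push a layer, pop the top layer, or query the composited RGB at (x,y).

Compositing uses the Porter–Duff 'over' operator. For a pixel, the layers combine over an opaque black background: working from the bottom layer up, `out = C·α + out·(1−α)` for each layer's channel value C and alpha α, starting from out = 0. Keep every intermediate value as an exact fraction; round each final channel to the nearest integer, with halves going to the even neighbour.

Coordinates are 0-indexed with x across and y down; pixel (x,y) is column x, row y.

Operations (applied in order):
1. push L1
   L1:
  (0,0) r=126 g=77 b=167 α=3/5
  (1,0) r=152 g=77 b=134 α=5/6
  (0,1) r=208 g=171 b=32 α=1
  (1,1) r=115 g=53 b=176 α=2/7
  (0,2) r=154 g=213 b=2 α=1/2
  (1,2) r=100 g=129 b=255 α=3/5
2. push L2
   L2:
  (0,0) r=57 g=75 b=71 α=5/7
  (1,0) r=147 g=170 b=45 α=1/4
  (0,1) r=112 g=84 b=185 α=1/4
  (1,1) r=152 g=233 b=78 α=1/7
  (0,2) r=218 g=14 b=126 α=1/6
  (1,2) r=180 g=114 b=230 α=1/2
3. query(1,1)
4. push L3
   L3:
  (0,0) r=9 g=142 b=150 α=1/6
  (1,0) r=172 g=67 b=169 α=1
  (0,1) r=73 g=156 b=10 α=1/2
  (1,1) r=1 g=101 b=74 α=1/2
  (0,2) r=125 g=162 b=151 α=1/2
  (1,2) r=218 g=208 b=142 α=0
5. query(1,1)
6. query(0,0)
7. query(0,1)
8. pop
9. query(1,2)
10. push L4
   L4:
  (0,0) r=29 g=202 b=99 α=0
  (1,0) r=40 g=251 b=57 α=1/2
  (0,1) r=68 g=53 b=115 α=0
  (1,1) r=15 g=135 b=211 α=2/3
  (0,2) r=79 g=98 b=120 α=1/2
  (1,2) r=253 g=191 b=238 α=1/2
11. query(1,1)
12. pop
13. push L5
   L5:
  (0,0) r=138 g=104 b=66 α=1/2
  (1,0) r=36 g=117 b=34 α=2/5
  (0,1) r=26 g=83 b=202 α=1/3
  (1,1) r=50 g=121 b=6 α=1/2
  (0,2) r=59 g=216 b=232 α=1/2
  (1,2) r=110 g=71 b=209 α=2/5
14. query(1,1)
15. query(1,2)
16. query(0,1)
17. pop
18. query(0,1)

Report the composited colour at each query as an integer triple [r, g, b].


at x=1,y=1 over L1,L2:
+L1 (α=2/7) → [230/7, 106/7, 352/7]
+L2 (α=1/7) → [2444/49, 2267/49, 2658/49]
→ [50, 46, 54]

at x=1,y=1 over L1,L2,L3:
L1 α=2/7: [230/7, 106/7, 352/7]
L2 α=1/7: [2444/49, 2267/49, 2658/49]
L3 α=1/2: [2493/98, 3608/49, 3142/49]
→ [25, 74, 64]

(0,0) stack=L1,L2,L3; from [0,0,0]:
after L1 α=3/5: [378/5, 231/5, 501/5]
after L2 α=5/7: [2181/35, 2337/35, 2777/35]
after L3 α=1/6: [374/7, 3331/42, 3827/42]
→ [53, 79, 91]

(0,1) stack=L1,L2,L3; from [0,0,0]:
L1 α=1: [208, 171, 32]
L2 α=1/4: [184, 597/4, 281/4]
L3 α=1/2: [257/2, 1221/8, 321/8]
rounded: [128, 153, 40]

(1,2) stack=L1,L2; from [0,0,0]:
+L1 (α=3/5) → [60, 387/5, 153]
+L2 (α=1/2) → [120, 957/10, 383/2]
rounded: [120, 96, 192]

(1,1) stack=L1,L2,L4; from [0,0,0]:
after L1 α=2/7: [230/7, 106/7, 352/7]
after L2 α=1/7: [2444/49, 2267/49, 2658/49]
after L4 α=2/3: [3914/147, 15497/147, 23336/147]
= [27, 105, 159]

(1,1) stack=L1,L2,L5; from [0,0,0]:
L1 α=2/7: [230/7, 106/7, 352/7]
L2 α=1/7: [2444/49, 2267/49, 2658/49]
L5 α=1/2: [2447/49, 4098/49, 1476/49]
rounded: [50, 84, 30]

(1,2) stack=L1,L2,L5; from [0,0,0]:
L1 α=3/5: [60, 387/5, 153]
L2 α=1/2: [120, 957/10, 383/2]
L5 α=2/5: [116, 4291/50, 397/2]
rounded: [116, 86, 198]

at x=0,y=1 over L1,L2,L5:
+L1 (α=1) → [208, 171, 32]
+L2 (α=1/4) → [184, 597/4, 281/4]
+L5 (α=1/3) → [394/3, 763/6, 685/6]
rounded: [131, 127, 114]

query (0,1) [L1,L2] — begin 0,0,0
L1 α=1: [208, 171, 32]
L2 α=1/4: [184, 597/4, 281/4]
→ [184, 149, 70]


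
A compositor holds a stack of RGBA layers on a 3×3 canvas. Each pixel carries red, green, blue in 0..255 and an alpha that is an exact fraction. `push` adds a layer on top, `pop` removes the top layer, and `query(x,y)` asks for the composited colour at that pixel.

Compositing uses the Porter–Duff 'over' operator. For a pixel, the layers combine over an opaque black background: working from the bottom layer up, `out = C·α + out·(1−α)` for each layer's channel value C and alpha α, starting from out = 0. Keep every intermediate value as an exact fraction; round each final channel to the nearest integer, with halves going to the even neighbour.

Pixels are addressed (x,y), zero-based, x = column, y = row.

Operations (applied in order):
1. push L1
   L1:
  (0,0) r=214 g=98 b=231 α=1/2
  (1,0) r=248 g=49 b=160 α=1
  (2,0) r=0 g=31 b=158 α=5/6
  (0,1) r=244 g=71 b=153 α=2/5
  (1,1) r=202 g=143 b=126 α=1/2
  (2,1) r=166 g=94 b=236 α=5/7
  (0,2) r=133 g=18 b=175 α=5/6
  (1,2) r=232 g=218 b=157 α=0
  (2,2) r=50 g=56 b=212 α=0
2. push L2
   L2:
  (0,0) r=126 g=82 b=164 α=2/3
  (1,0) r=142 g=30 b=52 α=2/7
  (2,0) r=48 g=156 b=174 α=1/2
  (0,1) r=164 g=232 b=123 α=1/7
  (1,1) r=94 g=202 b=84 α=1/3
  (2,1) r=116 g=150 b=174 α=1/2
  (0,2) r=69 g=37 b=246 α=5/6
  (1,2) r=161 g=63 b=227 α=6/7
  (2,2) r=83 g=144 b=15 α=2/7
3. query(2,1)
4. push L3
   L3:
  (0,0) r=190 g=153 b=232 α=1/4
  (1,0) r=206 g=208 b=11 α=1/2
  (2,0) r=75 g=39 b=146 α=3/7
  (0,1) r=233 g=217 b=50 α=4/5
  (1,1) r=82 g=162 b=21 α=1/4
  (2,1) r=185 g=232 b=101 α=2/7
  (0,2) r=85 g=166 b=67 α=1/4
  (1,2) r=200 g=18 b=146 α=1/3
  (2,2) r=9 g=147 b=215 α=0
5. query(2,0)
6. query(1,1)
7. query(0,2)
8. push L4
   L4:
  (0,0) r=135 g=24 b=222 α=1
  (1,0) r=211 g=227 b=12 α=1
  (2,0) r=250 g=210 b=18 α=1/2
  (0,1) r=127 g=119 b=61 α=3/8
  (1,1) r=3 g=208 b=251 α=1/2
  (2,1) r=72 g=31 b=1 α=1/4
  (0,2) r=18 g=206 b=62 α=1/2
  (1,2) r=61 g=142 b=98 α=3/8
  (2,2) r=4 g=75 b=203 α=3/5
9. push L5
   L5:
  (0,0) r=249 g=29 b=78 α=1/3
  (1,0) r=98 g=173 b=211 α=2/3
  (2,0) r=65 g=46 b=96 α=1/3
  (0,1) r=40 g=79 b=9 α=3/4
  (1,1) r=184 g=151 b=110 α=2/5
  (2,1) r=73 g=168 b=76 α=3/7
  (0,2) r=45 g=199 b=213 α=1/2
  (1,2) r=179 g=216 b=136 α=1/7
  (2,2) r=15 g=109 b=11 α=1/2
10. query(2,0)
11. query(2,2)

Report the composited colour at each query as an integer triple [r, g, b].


at x=2,y=1 over L1,L2:
+L1 (α=5/7) → [830/7, 470/7, 1180/7]
+L2 (α=1/2) → [821/7, 760/7, 1199/7]
→ [117, 109, 171]

(2,0) stack=L1,L2,L3; from [0,0,0]:
after L1 α=5/6: [0, 155/6, 395/3]
after L2 α=1/2: [24, 1091/12, 917/6]
after L3 α=3/7: [321/7, 206/3, 3148/21]
= [46, 69, 150]

at x=1,y=1 over L1,L2,L3:
L1 α=1/2: [101, 143/2, 63]
L2 α=1/3: [296/3, 115, 70]
L3 α=1/4: [189/2, 507/4, 231/4]
→ [94, 127, 58]

query (0,2) [L1,L2,L3] — begin 0,0,0
after L1 α=5/6: [665/6, 15, 875/6]
after L2 α=5/6: [2735/36, 100/3, 8255/36]
after L3 α=1/4: [3755/48, 133/2, 9059/48]
= [78, 66, 189]

query (2,0) [L1,L2,L3,L4,L5] — begin 0,0,0
after L1 α=5/6: [0, 155/6, 395/3]
after L2 α=1/2: [24, 1091/12, 917/6]
after L3 α=3/7: [321/7, 206/3, 3148/21]
after L4 α=1/2: [2071/14, 418/3, 1763/21]
after L5 α=1/3: [842/7, 974/9, 5542/63]
rounded: [120, 108, 88]

(2,2) stack=L1,L2,L3,L4,L5; from [0,0,0]:
L1 α=0: [0, 0, 0]
L2 α=2/7: [166/7, 288/7, 30/7]
L3 α=0: [166/7, 288/7, 30/7]
L4 α=3/5: [416/35, 2151/35, 4323/35]
L5 α=1/2: [941/70, 2983/35, 2354/35]
= [13, 85, 67]


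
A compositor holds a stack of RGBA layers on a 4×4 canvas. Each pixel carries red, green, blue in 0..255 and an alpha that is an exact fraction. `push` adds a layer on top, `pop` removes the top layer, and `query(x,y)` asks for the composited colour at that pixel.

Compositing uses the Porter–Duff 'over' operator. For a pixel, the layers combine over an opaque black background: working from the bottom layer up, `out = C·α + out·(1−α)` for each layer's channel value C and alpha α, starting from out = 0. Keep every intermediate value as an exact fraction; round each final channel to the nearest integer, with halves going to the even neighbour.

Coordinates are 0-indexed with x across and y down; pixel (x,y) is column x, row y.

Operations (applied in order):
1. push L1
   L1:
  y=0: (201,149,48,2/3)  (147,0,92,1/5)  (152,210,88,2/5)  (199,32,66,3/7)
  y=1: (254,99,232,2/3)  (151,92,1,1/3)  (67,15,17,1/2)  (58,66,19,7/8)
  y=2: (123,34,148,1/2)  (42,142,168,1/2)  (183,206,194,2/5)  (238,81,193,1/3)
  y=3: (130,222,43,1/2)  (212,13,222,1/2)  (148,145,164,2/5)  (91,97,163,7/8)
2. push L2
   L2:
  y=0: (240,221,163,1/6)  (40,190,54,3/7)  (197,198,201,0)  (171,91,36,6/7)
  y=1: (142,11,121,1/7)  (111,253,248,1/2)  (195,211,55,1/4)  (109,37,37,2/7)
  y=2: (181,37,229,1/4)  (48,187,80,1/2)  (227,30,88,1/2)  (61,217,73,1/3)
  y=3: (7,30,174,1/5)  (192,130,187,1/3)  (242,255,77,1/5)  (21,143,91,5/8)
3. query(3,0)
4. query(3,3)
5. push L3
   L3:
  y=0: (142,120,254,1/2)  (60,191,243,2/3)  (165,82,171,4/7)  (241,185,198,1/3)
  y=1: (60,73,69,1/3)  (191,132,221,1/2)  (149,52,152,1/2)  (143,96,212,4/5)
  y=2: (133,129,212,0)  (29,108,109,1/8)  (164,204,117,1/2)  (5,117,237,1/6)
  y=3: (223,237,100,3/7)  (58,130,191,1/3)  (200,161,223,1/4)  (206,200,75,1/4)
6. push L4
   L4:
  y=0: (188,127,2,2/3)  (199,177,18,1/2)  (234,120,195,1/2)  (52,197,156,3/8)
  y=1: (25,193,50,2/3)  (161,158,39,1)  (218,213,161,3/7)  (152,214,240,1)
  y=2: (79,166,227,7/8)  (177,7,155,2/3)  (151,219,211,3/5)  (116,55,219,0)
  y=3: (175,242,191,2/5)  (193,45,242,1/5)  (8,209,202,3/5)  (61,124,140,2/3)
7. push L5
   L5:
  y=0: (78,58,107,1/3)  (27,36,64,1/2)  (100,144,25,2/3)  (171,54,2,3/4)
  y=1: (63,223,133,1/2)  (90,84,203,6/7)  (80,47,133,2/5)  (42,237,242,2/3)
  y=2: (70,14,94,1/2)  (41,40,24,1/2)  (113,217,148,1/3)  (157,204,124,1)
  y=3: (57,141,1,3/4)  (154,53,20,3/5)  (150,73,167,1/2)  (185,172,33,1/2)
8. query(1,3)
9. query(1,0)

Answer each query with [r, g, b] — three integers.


query (3,0) [L1,L2] — begin 0,0,0
+L1 (α=3/7) → [597/7, 96/7, 198/7]
+L2 (α=6/7) → [7779/49, 3918/49, 1710/49]
= [159, 80, 35]

(3,3) stack=L1,L2; from [0,0,0]:
+L1 (α=7/8) → [637/8, 679/8, 1141/8]
+L2 (α=5/8) → [2751/64, 7757/64, 7063/64]
→ [43, 121, 110]

query (1,3) [L1,L2,L3,L4,L5] — begin 0,0,0
L1 α=1/2: [106, 13/2, 111]
L2 α=1/3: [404/3, 143/3, 409/3]
L3 α=1/3: [982/9, 676/9, 1391/9]
L4 α=1/5: [1133/9, 3109/45, 7742/45]
L5 α=3/5: [6424/45, 13373/225, 18184/225]
rounded: [143, 59, 81]

(1,0) stack=L1,L2,L3,L4,L5; from [0,0,0]:
L1 α=1/5: [147/5, 0, 92/5]
L2 α=3/7: [1188/35, 570/7, 1178/35]
L3 α=2/3: [1796/35, 3244/21, 18188/105]
L4 α=1/2: [8761/70, 6961/42, 10039/105]
L5 α=1/2: [10651/140, 8473/84, 16759/210]
rounded: [76, 101, 80]


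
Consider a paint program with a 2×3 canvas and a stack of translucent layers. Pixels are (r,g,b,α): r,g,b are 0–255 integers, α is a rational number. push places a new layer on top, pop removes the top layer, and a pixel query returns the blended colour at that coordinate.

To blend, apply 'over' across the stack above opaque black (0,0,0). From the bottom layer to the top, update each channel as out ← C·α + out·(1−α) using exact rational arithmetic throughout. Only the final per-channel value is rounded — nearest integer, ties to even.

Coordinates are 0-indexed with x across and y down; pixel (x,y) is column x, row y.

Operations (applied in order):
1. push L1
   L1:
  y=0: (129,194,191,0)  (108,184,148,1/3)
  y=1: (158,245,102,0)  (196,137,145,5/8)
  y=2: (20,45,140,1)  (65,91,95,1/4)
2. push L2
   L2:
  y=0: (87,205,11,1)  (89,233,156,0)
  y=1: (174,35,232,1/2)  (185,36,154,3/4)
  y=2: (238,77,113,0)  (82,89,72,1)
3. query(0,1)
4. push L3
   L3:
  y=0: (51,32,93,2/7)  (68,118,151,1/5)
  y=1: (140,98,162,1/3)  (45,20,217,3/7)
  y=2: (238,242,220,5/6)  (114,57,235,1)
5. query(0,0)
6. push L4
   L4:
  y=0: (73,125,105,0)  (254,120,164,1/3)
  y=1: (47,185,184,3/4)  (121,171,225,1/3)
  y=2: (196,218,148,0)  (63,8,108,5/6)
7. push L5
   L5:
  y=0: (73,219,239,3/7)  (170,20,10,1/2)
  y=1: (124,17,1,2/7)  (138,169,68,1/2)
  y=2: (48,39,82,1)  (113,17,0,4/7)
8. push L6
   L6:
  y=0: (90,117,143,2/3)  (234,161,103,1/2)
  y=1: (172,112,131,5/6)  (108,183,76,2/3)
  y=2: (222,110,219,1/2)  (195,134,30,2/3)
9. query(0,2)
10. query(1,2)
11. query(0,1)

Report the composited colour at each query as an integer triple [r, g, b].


at x=0,y=1 over L1,L2:
L1 α=0: [0, 0, 0]
L2 α=1/2: [87, 35/2, 116]
→ [87, 18, 116]

at x=0,y=0 over L1,L2,L3:
after L1 α=0: [0, 0, 0]
after L2 α=1: [87, 205, 11]
after L3 α=2/7: [537/7, 1089/7, 241/7]
= [77, 156, 34]

(0,2) stack=L1,L2,L3,L4,L5,L6; from [0,0,0]:
after L1 α=1: [20, 45, 140]
after L2 α=0: [20, 45, 140]
after L3 α=5/6: [605/3, 1255/6, 620/3]
after L4 α=0: [605/3, 1255/6, 620/3]
after L5 α=1: [48, 39, 82]
after L6 α=1/2: [135, 149/2, 301/2]
= [135, 74, 150]

at x=1,y=2 over L1,L2,L3,L4,L5,L6:
+L1 (α=1/4) → [65/4, 91/4, 95/4]
+L2 (α=1) → [82, 89, 72]
+L3 (α=1) → [114, 57, 235]
+L4 (α=5/6) → [143/2, 97/6, 775/6]
+L5 (α=4/7) → [1333/14, 233/14, 775/14]
+L6 (α=2/3) → [6793/42, 3985/42, 1615/42]
= [162, 95, 38]

(0,1) stack=L1,L2,L3,L4,L5,L6; from [0,0,0]:
L1 α=0: [0, 0, 0]
L2 α=1/2: [87, 35/2, 116]
L3 α=1/3: [314/3, 133/3, 394/3]
L4 α=3/4: [737/12, 899/6, 1025/6]
L5 α=2/7: [6661/84, 4699/42, 5137/42]
L6 α=5/6: [78901/504, 28219/252, 32647/252]
= [157, 112, 130]


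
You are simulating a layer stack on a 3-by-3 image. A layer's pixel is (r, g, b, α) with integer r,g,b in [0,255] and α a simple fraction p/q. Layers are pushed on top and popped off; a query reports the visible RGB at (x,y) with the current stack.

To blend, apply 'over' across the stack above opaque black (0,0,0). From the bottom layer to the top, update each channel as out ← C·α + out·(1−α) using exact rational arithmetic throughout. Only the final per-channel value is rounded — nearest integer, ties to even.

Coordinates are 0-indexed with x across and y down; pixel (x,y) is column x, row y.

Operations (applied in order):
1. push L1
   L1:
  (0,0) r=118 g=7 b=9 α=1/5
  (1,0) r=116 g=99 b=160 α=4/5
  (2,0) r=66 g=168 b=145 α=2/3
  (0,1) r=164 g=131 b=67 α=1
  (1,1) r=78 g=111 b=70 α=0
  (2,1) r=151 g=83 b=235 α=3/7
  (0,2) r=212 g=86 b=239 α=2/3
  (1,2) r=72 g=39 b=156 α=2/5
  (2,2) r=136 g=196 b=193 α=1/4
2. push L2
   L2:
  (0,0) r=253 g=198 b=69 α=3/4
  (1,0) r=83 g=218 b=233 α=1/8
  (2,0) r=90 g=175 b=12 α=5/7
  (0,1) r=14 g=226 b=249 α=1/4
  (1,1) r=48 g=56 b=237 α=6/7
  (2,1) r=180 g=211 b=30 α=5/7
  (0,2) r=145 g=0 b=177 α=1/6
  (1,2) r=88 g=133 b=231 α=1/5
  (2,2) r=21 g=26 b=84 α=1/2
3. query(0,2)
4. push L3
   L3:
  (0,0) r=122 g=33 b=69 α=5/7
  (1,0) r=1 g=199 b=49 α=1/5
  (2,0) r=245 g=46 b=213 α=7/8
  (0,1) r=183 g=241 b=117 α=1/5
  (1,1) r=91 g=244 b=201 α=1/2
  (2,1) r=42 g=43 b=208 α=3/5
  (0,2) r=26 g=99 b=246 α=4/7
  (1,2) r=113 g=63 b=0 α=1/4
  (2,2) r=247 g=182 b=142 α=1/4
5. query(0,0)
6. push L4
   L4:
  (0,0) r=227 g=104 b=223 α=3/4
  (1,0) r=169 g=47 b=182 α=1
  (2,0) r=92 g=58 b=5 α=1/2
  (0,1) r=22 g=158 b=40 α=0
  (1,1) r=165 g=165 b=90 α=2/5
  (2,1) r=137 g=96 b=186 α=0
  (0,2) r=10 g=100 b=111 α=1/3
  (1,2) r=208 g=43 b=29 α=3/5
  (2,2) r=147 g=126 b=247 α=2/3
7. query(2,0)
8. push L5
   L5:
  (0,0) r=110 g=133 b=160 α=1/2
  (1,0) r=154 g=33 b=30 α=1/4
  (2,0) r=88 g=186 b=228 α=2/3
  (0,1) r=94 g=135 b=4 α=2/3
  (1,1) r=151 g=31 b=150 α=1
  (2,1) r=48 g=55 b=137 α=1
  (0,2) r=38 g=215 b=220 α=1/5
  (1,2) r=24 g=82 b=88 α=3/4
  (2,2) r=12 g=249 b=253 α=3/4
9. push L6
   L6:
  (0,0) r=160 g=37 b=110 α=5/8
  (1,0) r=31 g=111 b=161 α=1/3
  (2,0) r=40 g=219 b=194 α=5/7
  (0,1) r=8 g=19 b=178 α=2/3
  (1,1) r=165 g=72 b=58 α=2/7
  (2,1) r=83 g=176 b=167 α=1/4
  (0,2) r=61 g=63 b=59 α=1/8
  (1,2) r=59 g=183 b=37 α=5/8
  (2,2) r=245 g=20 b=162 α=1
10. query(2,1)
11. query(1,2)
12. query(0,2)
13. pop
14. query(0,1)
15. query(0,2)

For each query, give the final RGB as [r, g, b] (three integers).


query (0,2) [L1,L2] — begin 0,0,0
after L1 α=2/3: [424/3, 172/3, 478/3]
after L2 α=1/6: [2555/18, 430/9, 2921/18]
rounded: [142, 48, 162]

(0,0) stack=L1,L2,L3; from [0,0,0]:
after L1 α=1/5: [118/5, 7/5, 9/5]
after L2 α=3/4: [3913/20, 2977/20, 261/5]
after L3 α=5/7: [10013/70, 661/10, 321/5]
→ [143, 66, 64]

query (2,0) [L1,L2,L3,L4] — begin 0,0,0
+L1 (α=2/3) → [44, 112, 290/3]
+L2 (α=5/7) → [538/7, 157, 760/21]
+L3 (α=7/8) → [12543/56, 479/8, 32071/168]
+L4 (α=1/2) → [17695/112, 943/16, 32911/336]
rounded: [158, 59, 98]

query (2,1) [L1,L2,L3,L4,L5,L6] — begin 0,0,0
L1 α=3/7: [453/7, 249/7, 705/7]
L2 α=5/7: [7206/49, 7883/49, 2460/49]
L3 α=3/5: [20586/245, 22087/245, 35496/245]
L4 α=0: [20586/245, 22087/245, 35496/245]
L5 α=1: [48, 55, 137]
L6 α=1/4: [227/4, 341/4, 289/2]
= [57, 85, 144]

(1,2) stack=L1,L2,L3,L4,L5,L6; from [0,0,0]:
after L1 α=2/5: [144/5, 78/5, 312/5]
after L2 α=1/5: [1016/25, 977/25, 2403/25]
after L3 α=1/4: [5873/100, 2253/50, 7209/100]
after L4 α=3/5: [37073/250, 5478/125, 11559/250]
after L5 α=3/4: [55073/1000, 9057/125, 77559/1000]
after L6 α=5/8: [460219/8000, 70773/500, 417677/8000]
→ [58, 142, 52]

query (0,2) [L1,L2,L3,L4,L5,L6] — begin 0,0,0
after L1 α=2/3: [424/3, 172/3, 478/3]
after L2 α=1/6: [2555/18, 430/9, 2921/18]
after L3 α=4/7: [3179/42, 1618/21, 8825/42]
after L4 α=1/3: [3389/63, 5336/63, 11156/63]
after L5 α=1/5: [3190/63, 34889/315, 58484/315]
after L6 α=1/8: [3739/72, 9431/90, 61139/360]
→ [52, 105, 170]

query (0,1) [L1,L2,L3,L4,L5] — begin 0,0,0
after L1 α=1: [164, 131, 67]
after L2 α=1/4: [253/2, 619/4, 225/2]
after L3 α=1/5: [689/5, 172, 567/5]
after L4 α=0: [689/5, 172, 567/5]
after L5 α=2/3: [543/5, 442/3, 607/15]
→ [109, 147, 40]

query (0,2) [L1,L2,L3,L4,L5] — begin 0,0,0
+L1 (α=2/3) → [424/3, 172/3, 478/3]
+L2 (α=1/6) → [2555/18, 430/9, 2921/18]
+L3 (α=4/7) → [3179/42, 1618/21, 8825/42]
+L4 (α=1/3) → [3389/63, 5336/63, 11156/63]
+L5 (α=1/5) → [3190/63, 34889/315, 58484/315]
→ [51, 111, 186]


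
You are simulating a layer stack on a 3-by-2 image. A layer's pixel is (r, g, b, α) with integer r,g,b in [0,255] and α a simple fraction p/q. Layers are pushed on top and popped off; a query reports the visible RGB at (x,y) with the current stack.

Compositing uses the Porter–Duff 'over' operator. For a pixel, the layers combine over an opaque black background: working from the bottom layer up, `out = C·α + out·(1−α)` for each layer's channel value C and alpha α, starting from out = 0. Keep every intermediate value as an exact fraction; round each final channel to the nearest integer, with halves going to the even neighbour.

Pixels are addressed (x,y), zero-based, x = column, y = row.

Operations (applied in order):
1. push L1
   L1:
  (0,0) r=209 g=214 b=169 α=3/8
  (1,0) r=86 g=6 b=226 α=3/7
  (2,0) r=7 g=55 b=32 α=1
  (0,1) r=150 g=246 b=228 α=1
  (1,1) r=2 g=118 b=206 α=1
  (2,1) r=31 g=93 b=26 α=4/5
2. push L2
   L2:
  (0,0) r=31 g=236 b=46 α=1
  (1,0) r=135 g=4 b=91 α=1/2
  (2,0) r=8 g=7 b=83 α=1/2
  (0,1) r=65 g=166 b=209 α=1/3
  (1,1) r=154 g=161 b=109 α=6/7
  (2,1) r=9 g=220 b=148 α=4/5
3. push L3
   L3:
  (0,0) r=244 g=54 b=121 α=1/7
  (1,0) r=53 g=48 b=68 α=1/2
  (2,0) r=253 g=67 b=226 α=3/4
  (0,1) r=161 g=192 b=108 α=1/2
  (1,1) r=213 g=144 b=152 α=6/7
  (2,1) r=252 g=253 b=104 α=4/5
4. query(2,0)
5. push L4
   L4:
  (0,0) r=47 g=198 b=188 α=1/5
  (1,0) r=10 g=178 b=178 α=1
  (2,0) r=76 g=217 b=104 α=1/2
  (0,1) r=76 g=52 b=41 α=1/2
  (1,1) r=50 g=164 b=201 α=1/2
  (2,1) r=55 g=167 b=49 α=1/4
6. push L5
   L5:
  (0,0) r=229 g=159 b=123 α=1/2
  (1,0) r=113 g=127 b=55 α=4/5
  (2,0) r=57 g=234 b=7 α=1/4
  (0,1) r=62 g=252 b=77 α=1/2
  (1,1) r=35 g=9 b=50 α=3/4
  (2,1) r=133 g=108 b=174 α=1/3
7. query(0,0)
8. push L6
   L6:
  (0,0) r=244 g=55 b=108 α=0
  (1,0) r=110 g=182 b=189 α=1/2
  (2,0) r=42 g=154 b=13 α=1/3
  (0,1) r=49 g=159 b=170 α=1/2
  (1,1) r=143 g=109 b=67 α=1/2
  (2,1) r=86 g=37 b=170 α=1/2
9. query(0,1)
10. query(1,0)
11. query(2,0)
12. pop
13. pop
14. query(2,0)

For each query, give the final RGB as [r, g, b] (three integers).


at x=2,y=0 over L1,L2,L3:
L1 α=1: [7, 55, 32]
L2 α=1/2: [15/2, 31, 115/2]
L3 α=3/4: [1533/8, 58, 1471/8]
= [192, 58, 184]

at x=0,y=0 over L1,L2,L3,L4,L5:
after L1 α=3/8: [627/8, 321/4, 507/8]
after L2 α=1: [31, 236, 46]
after L3 α=1/7: [430/7, 210, 397/7]
after L4 α=1/5: [2049/35, 1038/5, 2904/35]
after L5 α=1/2: [5032/35, 1833/10, 7209/70]
rounded: [144, 183, 103]

(0,1) stack=L1,L2,L3,L4,L5,L6; from [0,0,0]:
L1 α=1: [150, 246, 228]
L2 α=1/3: [365/3, 658/3, 665/3]
L3 α=1/2: [424/3, 617/3, 989/6]
L4 α=1/2: [326/3, 773/6, 1235/12]
L5 α=1/2: [256/3, 2285/12, 2159/24]
L6 α=1/2: [403/6, 4193/24, 6239/48]
→ [67, 175, 130]

query (1,0) [L1,L2,L3,L4,L5,L6] — begin 0,0,0
after L1 α=3/7: [258/7, 18/7, 678/7]
after L2 α=1/2: [1203/14, 23/7, 1315/14]
after L3 α=1/2: [1945/28, 359/14, 2267/28]
after L4 α=1: [10, 178, 178]
after L5 α=4/5: [462/5, 686/5, 398/5]
after L6 α=1/2: [506/5, 798/5, 1343/10]
rounded: [101, 160, 134]

(2,0) stack=L1,L2,L3,L4,L5,L6; from [0,0,0]:
L1 α=1: [7, 55, 32]
L2 α=1/2: [15/2, 31, 115/2]
L3 α=3/4: [1533/8, 58, 1471/8]
L4 α=1/2: [2141/16, 275/2, 2303/16]
L5 α=1/4: [7335/64, 1293/8, 7021/64]
L6 α=1/3: [2893/32, 1909/12, 2479/32]
→ [90, 159, 77]

query (2,0) [L1,L2,L3,L4] — begin 0,0,0
+L1 (α=1) → [7, 55, 32]
+L2 (α=1/2) → [15/2, 31, 115/2]
+L3 (α=3/4) → [1533/8, 58, 1471/8]
+L4 (α=1/2) → [2141/16, 275/2, 2303/16]
= [134, 138, 144]


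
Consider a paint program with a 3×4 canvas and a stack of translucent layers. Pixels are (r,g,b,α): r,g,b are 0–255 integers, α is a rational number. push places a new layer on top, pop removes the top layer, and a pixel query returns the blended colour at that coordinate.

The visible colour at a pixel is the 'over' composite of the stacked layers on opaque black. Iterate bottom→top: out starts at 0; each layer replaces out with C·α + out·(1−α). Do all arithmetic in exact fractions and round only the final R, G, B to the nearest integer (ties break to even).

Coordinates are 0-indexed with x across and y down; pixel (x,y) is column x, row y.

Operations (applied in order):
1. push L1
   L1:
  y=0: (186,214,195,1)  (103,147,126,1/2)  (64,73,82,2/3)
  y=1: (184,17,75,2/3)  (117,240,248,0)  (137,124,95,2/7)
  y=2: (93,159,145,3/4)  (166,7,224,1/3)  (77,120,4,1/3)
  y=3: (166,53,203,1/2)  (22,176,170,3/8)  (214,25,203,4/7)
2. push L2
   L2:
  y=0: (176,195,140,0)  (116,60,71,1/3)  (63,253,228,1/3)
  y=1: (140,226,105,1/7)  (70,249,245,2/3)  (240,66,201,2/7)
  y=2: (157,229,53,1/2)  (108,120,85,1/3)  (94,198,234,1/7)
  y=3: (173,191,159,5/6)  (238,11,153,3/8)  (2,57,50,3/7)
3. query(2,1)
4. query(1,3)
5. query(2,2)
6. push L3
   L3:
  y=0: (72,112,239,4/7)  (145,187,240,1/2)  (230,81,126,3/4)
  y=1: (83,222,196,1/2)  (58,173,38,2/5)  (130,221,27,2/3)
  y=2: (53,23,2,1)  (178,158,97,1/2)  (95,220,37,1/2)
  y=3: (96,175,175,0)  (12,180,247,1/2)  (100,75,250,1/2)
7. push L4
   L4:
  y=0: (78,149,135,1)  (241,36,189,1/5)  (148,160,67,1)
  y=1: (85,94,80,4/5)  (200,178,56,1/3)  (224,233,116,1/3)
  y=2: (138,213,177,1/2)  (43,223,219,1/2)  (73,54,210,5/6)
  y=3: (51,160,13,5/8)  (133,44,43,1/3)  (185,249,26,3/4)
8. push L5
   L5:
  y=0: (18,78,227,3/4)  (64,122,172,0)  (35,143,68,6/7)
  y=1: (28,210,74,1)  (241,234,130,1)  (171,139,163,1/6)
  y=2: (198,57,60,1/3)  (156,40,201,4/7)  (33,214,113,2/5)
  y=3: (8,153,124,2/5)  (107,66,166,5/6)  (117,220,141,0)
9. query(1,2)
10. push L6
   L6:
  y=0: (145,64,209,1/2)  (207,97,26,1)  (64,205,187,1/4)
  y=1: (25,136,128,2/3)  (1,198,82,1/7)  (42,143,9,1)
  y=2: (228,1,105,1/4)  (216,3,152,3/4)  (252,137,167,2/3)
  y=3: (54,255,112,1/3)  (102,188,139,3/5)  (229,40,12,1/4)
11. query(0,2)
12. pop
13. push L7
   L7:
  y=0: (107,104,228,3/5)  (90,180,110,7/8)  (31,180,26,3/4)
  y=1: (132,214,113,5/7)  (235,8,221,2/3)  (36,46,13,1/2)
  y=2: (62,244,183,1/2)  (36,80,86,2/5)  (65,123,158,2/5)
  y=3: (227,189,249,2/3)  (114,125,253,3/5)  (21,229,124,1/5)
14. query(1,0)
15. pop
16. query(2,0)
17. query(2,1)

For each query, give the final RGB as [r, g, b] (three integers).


at x=2,y=1 over L1,L2:
+L1 (α=2/7) → [274/7, 248/7, 190/7]
+L2 (α=2/7) → [4730/49, 2164/49, 3764/49]
rounded: [97, 44, 77]

query (1,3) [L1,L2] — begin 0,0,0
L1 α=3/8: [33/4, 66, 255/4]
L2 α=3/8: [3021/32, 363/8, 3111/32]
rounded: [94, 45, 97]

(2,2) stack=L1,L2; from [0,0,0]:
L1 α=1/3: [77/3, 40, 4/3]
L2 α=1/7: [248/7, 438/7, 242/7]
rounded: [35, 63, 35]

(1,2) stack=L1,L2,L3,L4,L5; from [0,0,0]:
+L1 (α=1/3) → [166/3, 7/3, 224/3]
+L2 (α=1/3) → [656/9, 374/9, 703/9]
+L3 (α=1/2) → [1129/9, 898/9, 788/9]
+L4 (α=1/2) → [758/9, 2905/18, 2759/18]
+L5 (α=4/7) → [2630/21, 3865/42, 7583/42]
→ [125, 92, 181]

query (0,2) [L1,L2,L3,L4,L5,L6] — begin 0,0,0
after L1 α=3/4: [279/4, 477/4, 435/4]
after L2 α=1/2: [907/8, 1393/8, 647/8]
after L3 α=1: [53, 23, 2]
after L4 α=1/2: [191/2, 118, 179/2]
after L5 α=1/3: [389/3, 293/3, 239/3]
after L6 α=1/4: [617/4, 147/2, 86]
rounded: [154, 74, 86]

query (1,0) [L1,L2,L3,L4,L5,L7] — begin 0,0,0
L1 α=1/2: [103/2, 147/2, 63]
L2 α=1/3: [73, 69, 197/3]
L3 α=1/2: [109, 128, 917/6]
L4 α=1/5: [677/5, 548/5, 2401/15]
L5 α=0: [677/5, 548/5, 2401/15]
L7 α=7/8: [3827/40, 856/5, 13951/120]
rounded: [96, 171, 116]

(2,0) stack=L1,L2,L3,L4,L5; from [0,0,0]:
+L1 (α=2/3) → [128/3, 146/3, 164/3]
+L2 (α=1/3) → [445/9, 1051/9, 1012/9]
+L3 (α=3/4) → [6655/36, 1619/18, 2207/18]
+L4 (α=1) → [148, 160, 67]
+L5 (α=6/7) → [358/7, 1018/7, 475/7]
rounded: [51, 145, 68]

at x=2,y=1 over L1,L2,L3,L4,L5:
L1 α=2/7: [274/7, 248/7, 190/7]
L2 α=2/7: [4730/49, 2164/49, 3764/49]
L3 α=2/3: [17470/147, 23822/147, 6410/147]
L4 α=1/3: [67868/441, 81895/441, 29872/441]
L5 α=1/6: [414751/2646, 235387/1323, 221243/2646]
= [157, 178, 84]


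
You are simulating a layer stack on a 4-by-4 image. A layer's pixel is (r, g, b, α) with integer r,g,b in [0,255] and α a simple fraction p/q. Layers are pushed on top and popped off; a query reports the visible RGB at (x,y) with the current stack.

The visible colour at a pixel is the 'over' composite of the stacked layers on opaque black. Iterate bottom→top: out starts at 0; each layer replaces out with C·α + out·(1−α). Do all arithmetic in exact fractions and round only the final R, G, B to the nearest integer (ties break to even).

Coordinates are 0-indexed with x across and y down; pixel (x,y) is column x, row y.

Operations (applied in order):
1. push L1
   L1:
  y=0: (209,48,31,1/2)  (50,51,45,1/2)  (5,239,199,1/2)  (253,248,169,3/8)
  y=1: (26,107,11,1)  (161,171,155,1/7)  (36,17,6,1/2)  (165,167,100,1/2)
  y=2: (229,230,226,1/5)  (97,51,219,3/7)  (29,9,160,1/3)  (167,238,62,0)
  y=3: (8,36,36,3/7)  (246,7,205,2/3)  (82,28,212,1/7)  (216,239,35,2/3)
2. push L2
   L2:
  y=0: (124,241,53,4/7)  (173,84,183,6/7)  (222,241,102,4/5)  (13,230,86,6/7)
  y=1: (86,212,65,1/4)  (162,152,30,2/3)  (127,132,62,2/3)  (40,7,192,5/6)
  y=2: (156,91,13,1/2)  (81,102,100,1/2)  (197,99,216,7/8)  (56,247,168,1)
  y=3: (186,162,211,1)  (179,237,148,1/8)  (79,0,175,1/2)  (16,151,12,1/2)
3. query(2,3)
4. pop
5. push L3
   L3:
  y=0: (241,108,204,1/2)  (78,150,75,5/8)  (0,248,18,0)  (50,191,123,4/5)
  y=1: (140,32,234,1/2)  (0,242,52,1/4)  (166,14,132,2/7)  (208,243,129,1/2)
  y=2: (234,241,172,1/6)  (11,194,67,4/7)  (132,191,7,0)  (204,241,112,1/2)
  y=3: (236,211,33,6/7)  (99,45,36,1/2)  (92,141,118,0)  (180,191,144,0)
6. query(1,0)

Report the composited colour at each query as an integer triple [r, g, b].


query (2,3) [L1,L2] — begin 0,0,0
after L1 α=1/7: [82/7, 4, 212/7]
after L2 α=1/2: [635/14, 2, 1437/14]
rounded: [45, 2, 103]

at x=1,y=0 over L1,L3:
after L1 α=1/2: [25, 51/2, 45/2]
after L3 α=5/8: [465/8, 1653/16, 885/16]
= [58, 103, 55]


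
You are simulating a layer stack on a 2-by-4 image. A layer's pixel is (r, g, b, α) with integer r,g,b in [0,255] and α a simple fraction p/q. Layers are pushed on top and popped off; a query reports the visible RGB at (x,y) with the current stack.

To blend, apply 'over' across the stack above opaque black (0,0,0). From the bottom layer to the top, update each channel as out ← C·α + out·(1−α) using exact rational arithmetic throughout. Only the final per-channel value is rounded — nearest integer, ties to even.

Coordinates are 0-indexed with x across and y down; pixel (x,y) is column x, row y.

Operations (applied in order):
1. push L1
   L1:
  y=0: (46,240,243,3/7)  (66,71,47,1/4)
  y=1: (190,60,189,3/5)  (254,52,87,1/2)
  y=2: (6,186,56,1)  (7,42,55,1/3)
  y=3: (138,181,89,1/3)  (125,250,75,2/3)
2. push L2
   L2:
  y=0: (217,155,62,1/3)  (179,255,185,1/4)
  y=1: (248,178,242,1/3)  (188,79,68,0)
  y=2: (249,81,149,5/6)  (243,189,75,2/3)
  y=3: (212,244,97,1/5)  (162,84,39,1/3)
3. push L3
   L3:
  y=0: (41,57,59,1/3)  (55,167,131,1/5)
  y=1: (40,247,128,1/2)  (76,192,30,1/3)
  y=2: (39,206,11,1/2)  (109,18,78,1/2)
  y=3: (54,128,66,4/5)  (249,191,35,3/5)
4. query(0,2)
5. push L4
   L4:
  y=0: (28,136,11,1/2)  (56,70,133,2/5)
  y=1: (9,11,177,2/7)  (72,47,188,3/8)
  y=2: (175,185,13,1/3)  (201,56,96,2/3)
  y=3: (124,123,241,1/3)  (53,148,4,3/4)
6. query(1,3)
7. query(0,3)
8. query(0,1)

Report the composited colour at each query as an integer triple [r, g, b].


(0,2) stack=L1,L2,L3; from [0,0,0]:
after L1 α=1: [6, 186, 56]
after L2 α=5/6: [417/2, 197/2, 267/2]
after L3 α=1/2: [495/4, 609/4, 289/4]
= [124, 152, 72]

(1,3) stack=L1,L2,L3,L4; from [0,0,0]:
after L1 α=2/3: [250/3, 500/3, 50]
after L2 α=1/3: [986/9, 1252/9, 139/3]
after L3 α=3/5: [1739/9, 7661/45, 593/15]
after L4 α=3/4: [1585/18, 27641/180, 773/60]
→ [88, 154, 13]

query (0,3) [L1,L2,L3,L4] — begin 0,0,0
+L1 (α=1/3) → [46, 181/3, 89/3]
+L2 (α=1/5) → [396/5, 1456/15, 647/15]
+L3 (α=4/5) → [1476/25, 9136/75, 4607/75]
+L4 (α=1/3) → [6052/75, 27497/225, 27289/225]
→ [81, 122, 121]

query (0,1) [L1,L2,L3,L4] — begin 0,0,0
+L1 (α=3/5) → [114, 36, 567/5]
+L2 (α=1/3) → [476/3, 250/3, 2344/15]
+L3 (α=1/2) → [298/3, 991/6, 2132/15]
+L4 (α=2/7) → [1544/21, 5087/42, 3194/21]
rounded: [74, 121, 152]
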